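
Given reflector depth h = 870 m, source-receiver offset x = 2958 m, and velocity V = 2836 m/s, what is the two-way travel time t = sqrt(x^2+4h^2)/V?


x^2 + 4h^2 = 2958^2 + 4*870^2 = 8749764 + 3027600 = 11777364
sqrt(11777364) = 3431.8164
t = 3431.8164 / 2836 = 1.2101 s

1.2101


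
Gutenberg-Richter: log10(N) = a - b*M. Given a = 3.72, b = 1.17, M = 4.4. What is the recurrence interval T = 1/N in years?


log10(N) = 3.72 - 1.17*4.4 = -1.428
N = 10^-1.428 = 0.037325
T = 1/N = 1/0.037325 = 26.7917 years

26.7917


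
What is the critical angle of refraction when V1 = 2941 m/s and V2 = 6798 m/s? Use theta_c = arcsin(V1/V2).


V1/V2 = 2941/6798 = 0.432627
theta_c = arcsin(0.432627) = 25.6344 degrees

25.6344


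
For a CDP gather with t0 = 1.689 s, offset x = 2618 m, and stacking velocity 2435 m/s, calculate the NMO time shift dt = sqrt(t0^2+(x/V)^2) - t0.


x/Vnmo = 2618/2435 = 1.075154
(x/Vnmo)^2 = 1.155956
t0^2 = 2.852721
sqrt(2.852721 + 1.155956) = 2.002168
dt = 2.002168 - 1.689 = 0.313168

0.313168


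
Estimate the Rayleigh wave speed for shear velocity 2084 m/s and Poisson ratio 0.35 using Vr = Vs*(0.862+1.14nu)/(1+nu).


Numerator factor = 0.862 + 1.14*0.35 = 1.261
Denominator = 1 + 0.35 = 1.35
Vr = 2084 * 1.261 / 1.35 = 1946.61 m/s

1946.61


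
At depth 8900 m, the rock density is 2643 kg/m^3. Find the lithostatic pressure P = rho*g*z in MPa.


P = rho * g * z / 1e6
= 2643 * 9.81 * 8900 / 1e6
= 230757687.0 / 1e6
= 230.7577 MPa

230.7577


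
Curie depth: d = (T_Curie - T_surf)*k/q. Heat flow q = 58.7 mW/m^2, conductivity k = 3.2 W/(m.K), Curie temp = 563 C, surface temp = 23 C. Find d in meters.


T_Curie - T_surf = 563 - 23 = 540 C
Convert q to W/m^2: 58.7 mW/m^2 = 0.0587 W/m^2
d = 540 * 3.2 / 0.0587 = 29437.82 m

29437.82


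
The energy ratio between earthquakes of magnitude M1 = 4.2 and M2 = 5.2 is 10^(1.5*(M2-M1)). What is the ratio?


M2 - M1 = 5.2 - 4.2 = 1.0
1.5 * 1.0 = 1.5
ratio = 10^1.5 = 31.62

31.62


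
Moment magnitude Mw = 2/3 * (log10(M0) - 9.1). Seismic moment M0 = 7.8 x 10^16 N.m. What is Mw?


log10(M0) = log10(7.8 x 10^16) = 16.8921
Mw = 2/3 * (16.8921 - 9.1)
= 2/3 * 7.7921
= 5.19

5.19


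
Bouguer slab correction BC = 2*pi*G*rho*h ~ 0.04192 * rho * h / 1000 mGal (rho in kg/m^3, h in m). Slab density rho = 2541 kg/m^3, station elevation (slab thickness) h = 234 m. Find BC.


BC = 0.04192 * rho * h / 1000
= 0.04192 * 2541 * 234 / 1000
= 24.9254 mGal

24.9254


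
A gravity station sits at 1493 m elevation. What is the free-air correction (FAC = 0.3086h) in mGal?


FAC = 0.3086 * h
= 0.3086 * 1493
= 460.7398 mGal

460.7398


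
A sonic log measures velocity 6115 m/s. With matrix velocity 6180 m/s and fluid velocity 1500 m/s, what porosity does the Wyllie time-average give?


1/V - 1/Vm = 1/6115 - 1/6180 = 1.72e-06
1/Vf - 1/Vm = 1/1500 - 1/6180 = 0.00050485
phi = 1.72e-06 / 0.00050485 = 0.0034

0.0034


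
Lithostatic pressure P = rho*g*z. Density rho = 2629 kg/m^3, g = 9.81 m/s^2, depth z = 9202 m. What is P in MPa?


P = rho * g * z / 1e6
= 2629 * 9.81 * 9202 / 1e6
= 237324088.98 / 1e6
= 237.3241 MPa

237.3241


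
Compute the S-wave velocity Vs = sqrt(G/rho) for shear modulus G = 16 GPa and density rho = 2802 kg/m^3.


Convert G to Pa: G = 16e9 Pa
Compute G/rho = 16e9 / 2802 = 5710206.995
Vs = sqrt(5710206.995) = 2389.6 m/s

2389.6


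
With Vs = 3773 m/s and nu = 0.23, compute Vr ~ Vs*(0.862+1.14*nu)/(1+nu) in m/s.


Numerator factor = 0.862 + 1.14*0.23 = 1.1242
Denominator = 1 + 0.23 = 1.23
Vr = 3773 * 1.1242 / 1.23 = 3448.46 m/s

3448.46


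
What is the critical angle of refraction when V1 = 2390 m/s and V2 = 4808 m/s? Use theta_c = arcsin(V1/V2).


V1/V2 = 2390/4808 = 0.497088
theta_c = arcsin(0.497088) = 29.8075 degrees

29.8075


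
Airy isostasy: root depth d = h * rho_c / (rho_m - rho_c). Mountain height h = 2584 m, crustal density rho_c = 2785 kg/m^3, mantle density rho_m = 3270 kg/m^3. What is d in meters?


rho_m - rho_c = 3270 - 2785 = 485
d = 2584 * 2785 / 485
= 7196440 / 485
= 14838.02 m

14838.02


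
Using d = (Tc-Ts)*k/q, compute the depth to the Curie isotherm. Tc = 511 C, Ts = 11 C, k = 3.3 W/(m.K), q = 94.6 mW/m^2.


T_Curie - T_surf = 511 - 11 = 500 C
Convert q to W/m^2: 94.6 mW/m^2 = 0.0946 W/m^2
d = 500 * 3.3 / 0.0946 = 17441.86 m

17441.86


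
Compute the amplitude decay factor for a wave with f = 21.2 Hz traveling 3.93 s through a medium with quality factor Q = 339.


pi*f*t/Q = pi*21.2*3.93/339 = 0.772109
A/A0 = exp(-0.772109) = 0.462038

0.462038


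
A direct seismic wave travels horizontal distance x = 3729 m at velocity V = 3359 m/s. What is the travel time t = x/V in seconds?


t = x / V
= 3729 / 3359
= 1.1102 s

1.1102


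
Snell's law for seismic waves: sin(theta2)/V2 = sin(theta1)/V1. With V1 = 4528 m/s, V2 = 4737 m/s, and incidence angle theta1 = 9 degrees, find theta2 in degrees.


sin(theta1) = sin(9 deg) = 0.156434
sin(theta2) = V2/V1 * sin(theta1) = 4737/4528 * 0.156434 = 0.163655
theta2 = arcsin(0.163655) = 9.4191 degrees

9.4191


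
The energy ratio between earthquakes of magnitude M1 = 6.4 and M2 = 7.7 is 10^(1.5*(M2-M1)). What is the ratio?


M2 - M1 = 7.7 - 6.4 = 1.3
1.5 * 1.3 = 1.95
ratio = 10^1.95 = 89.13

89.13


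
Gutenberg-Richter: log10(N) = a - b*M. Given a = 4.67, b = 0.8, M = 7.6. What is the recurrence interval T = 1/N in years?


log10(N) = 4.67 - 0.8*7.6 = -1.41
N = 10^-1.41 = 0.038905
T = 1/N = 1/0.038905 = 25.704 years

25.704


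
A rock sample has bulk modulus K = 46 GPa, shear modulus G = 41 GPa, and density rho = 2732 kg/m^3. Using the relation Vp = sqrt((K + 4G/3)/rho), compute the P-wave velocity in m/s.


First compute the effective modulus:
K + 4G/3 = 46e9 + 4*41e9/3 = 100666666666.67 Pa
Then divide by density:
100666666666.67 / 2732 = 36847242.5573 Pa/(kg/m^3)
Take the square root:
Vp = sqrt(36847242.5573) = 6070.19 m/s

6070.19


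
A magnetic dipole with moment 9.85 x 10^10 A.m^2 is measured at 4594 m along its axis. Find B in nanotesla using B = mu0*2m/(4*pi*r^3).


m = 9.85 x 10^10 = 98500000000 A.m^2
2m = 197000000000 A.m^2
r^3 = 4594^3 = 96955616584
B = (4pi*10^-7) * 197000000000 / (4*pi * 96955616584) * 1e9
= 247557.501103 / 1218380211138.25 * 1e9
= 203.1858 nT

203.1858


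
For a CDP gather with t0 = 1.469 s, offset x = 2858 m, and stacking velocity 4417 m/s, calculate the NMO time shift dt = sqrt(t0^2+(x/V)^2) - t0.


x/Vnmo = 2858/4417 = 0.647046
(x/Vnmo)^2 = 0.418668
t0^2 = 2.157961
sqrt(2.157961 + 0.418668) = 1.605188
dt = 1.605188 - 1.469 = 0.136188

0.136188


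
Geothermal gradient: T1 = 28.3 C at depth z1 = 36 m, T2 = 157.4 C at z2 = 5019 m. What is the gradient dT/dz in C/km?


dT = 157.4 - 28.3 = 129.1 C
dz = 5019 - 36 = 4983 m
gradient = dT/dz * 1000 = 129.1/4983 * 1000 = 25.9081 C/km

25.9081


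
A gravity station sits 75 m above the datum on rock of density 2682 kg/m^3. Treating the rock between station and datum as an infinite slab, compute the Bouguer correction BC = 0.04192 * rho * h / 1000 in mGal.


BC = 0.04192 * rho * h / 1000
= 0.04192 * 2682 * 75 / 1000
= 8.4322 mGal

8.4322


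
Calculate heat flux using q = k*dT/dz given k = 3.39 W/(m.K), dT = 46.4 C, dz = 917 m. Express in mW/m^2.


q = k * dT / dz * 1000
= 3.39 * 46.4 / 917 * 1000
= 0.171533 * 1000
= 171.5333 mW/m^2

171.5333


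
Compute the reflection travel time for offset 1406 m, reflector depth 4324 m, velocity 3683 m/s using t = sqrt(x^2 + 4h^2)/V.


x^2 + 4h^2 = 1406^2 + 4*4324^2 = 1976836 + 74787904 = 76764740
sqrt(76764740) = 8761.5489
t = 8761.5489 / 3683 = 2.3789 s

2.3789


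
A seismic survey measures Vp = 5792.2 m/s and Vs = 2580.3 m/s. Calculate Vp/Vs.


Vp/Vs = 5792.2 / 2580.3
= 2.2448

2.2448


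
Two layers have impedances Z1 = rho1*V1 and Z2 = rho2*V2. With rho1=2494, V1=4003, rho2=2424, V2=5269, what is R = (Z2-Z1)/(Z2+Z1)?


Z1 = 2494 * 4003 = 9983482
Z2 = 2424 * 5269 = 12772056
R = (12772056 - 9983482) / (12772056 + 9983482) = 2788574 / 22755538 = 0.1225

0.1225


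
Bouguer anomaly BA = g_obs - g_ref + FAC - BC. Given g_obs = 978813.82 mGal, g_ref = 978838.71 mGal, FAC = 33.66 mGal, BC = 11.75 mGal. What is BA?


BA = g_obs - g_ref + FAC - BC
= 978813.82 - 978838.71 + 33.66 - 11.75
= -2.98 mGal

-2.98


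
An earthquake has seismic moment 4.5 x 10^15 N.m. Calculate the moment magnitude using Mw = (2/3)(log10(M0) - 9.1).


log10(M0) = log10(4.5 x 10^15) = 15.6532
Mw = 2/3 * (15.6532 - 9.1)
= 2/3 * 6.5532
= 4.37

4.37


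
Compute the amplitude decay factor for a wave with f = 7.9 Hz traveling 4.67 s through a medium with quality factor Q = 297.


pi*f*t/Q = pi*7.9*4.67/297 = 0.390245
A/A0 = exp(-0.390245) = 0.676891

0.676891


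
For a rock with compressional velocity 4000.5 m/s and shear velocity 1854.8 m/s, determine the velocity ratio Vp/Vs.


Vp/Vs = 4000.5 / 1854.8
= 2.1568

2.1568


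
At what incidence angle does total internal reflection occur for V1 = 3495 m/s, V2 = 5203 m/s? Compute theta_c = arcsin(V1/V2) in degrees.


V1/V2 = 3495/5203 = 0.671728
theta_c = arcsin(0.671728) = 42.2006 degrees

42.2006


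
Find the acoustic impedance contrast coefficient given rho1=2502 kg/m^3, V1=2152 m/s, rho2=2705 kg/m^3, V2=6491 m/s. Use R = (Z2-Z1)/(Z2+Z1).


Z1 = 2502 * 2152 = 5384304
Z2 = 2705 * 6491 = 17558155
R = (17558155 - 5384304) / (17558155 + 5384304) = 12173851 / 22942459 = 0.5306

0.5306


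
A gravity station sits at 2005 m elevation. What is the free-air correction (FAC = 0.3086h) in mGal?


FAC = 0.3086 * h
= 0.3086 * 2005
= 618.743 mGal

618.743


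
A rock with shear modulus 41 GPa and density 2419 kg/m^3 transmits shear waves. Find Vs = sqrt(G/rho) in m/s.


Convert G to Pa: G = 41e9 Pa
Compute G/rho = 41e9 / 2419 = 16949152.5424
Vs = sqrt(16949152.5424) = 4116.93 m/s

4116.93


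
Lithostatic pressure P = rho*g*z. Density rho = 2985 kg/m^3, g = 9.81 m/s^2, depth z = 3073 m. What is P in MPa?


P = rho * g * z / 1e6
= 2985 * 9.81 * 3073 / 1e6
= 89986198.05 / 1e6
= 89.9862 MPa

89.9862


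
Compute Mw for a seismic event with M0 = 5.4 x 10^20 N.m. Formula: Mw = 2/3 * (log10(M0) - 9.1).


log10(M0) = log10(5.4 x 10^20) = 20.7324
Mw = 2/3 * (20.7324 - 9.1)
= 2/3 * 11.6324
= 7.75

7.75


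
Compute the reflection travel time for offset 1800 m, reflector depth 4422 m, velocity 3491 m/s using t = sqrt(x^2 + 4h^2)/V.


x^2 + 4h^2 = 1800^2 + 4*4422^2 = 3240000 + 78216336 = 81456336
sqrt(81456336) = 9025.3164
t = 9025.3164 / 3491 = 2.5853 s

2.5853


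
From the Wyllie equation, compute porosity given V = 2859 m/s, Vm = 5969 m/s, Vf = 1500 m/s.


1/V - 1/Vm = 1/2859 - 1/5969 = 0.00018224
1/Vf - 1/Vm = 1/1500 - 1/5969 = 0.00049913
phi = 0.00018224 / 0.00049913 = 0.3651

0.3651


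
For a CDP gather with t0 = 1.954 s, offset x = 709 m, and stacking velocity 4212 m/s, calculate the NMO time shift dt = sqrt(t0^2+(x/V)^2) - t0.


x/Vnmo = 709/4212 = 0.168329
(x/Vnmo)^2 = 0.028335
t0^2 = 3.818116
sqrt(3.818116 + 0.028335) = 1.961237
dt = 1.961237 - 1.954 = 0.007237

0.007237


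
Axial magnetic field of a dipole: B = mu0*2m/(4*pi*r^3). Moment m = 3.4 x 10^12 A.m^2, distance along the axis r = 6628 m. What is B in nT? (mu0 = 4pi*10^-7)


m = 3.4 x 10^12 = 3400000000000 A.m^2
2m = 6800000000000 A.m^2
r^3 = 6628^3 = 291170585152
B = (4pi*10^-7) * 6800000000000 / (4*pi * 291170585152) * 1e9
= 8545132.017764 / 3658957485019.86 * 1e9
= 2335.4007 nT

2335.4007


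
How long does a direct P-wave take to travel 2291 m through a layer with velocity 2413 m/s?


t = x / V
= 2291 / 2413
= 0.9494 s

0.9494


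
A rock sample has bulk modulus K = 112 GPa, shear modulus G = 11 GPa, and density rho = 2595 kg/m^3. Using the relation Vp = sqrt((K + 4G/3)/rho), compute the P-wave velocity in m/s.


First compute the effective modulus:
K + 4G/3 = 112e9 + 4*11e9/3 = 126666666666.67 Pa
Then divide by density:
126666666666.67 / 2595 = 48811817.5979 Pa/(kg/m^3)
Take the square root:
Vp = sqrt(48811817.5979) = 6986.55 m/s

6986.55


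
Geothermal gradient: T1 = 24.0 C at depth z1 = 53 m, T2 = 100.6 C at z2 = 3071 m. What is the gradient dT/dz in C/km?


dT = 100.6 - 24.0 = 76.6 C
dz = 3071 - 53 = 3018 m
gradient = dT/dz * 1000 = 76.6/3018 * 1000 = 25.381 C/km

25.381


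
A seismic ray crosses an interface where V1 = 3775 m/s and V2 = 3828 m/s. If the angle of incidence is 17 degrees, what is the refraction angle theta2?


sin(theta1) = sin(17 deg) = 0.292372
sin(theta2) = V2/V1 * sin(theta1) = 3828/3775 * 0.292372 = 0.296477
theta2 = arcsin(0.296477) = 17.2461 degrees

17.2461


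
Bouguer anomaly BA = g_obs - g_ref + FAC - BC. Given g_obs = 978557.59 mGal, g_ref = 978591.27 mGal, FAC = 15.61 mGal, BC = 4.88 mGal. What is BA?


BA = g_obs - g_ref + FAC - BC
= 978557.59 - 978591.27 + 15.61 - 4.88
= -22.95 mGal

-22.95


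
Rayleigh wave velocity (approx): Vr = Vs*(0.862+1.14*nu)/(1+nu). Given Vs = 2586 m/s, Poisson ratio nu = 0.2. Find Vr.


Numerator factor = 0.862 + 1.14*0.2 = 1.09
Denominator = 1 + 0.2 = 1.2
Vr = 2586 * 1.09 / 1.2 = 2348.95 m/s

2348.95


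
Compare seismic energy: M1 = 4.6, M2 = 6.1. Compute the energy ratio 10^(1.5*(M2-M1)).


M2 - M1 = 6.1 - 4.6 = 1.5
1.5 * 1.5 = 2.25
ratio = 10^2.25 = 177.83

177.83


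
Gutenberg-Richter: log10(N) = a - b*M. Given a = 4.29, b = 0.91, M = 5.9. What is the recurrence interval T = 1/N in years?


log10(N) = 4.29 - 0.91*5.9 = -1.079
N = 10^-1.079 = 0.083368
T = 1/N = 1/0.083368 = 11.995 years

11.995


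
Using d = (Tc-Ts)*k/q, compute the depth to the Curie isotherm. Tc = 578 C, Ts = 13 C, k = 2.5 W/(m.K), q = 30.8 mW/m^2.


T_Curie - T_surf = 578 - 13 = 565 C
Convert q to W/m^2: 30.8 mW/m^2 = 0.0308 W/m^2
d = 565 * 2.5 / 0.0308 = 45860.39 m

45860.39


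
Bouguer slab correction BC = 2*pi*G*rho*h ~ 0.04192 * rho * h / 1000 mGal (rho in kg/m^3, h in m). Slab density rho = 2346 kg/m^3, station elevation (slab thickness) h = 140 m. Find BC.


BC = 0.04192 * rho * h / 1000
= 0.04192 * 2346 * 140 / 1000
= 13.7682 mGal

13.7682


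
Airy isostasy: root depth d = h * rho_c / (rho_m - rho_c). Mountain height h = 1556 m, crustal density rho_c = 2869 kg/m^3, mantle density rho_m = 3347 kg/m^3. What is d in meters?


rho_m - rho_c = 3347 - 2869 = 478
d = 1556 * 2869 / 478
= 4464164 / 478
= 9339.26 m

9339.26


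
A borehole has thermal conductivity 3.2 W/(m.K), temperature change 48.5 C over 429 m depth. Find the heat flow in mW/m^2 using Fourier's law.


q = k * dT / dz * 1000
= 3.2 * 48.5 / 429 * 1000
= 0.361772 * 1000
= 361.7716 mW/m^2

361.7716


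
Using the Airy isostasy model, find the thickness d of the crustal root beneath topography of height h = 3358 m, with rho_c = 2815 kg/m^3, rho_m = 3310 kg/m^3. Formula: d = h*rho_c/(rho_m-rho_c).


rho_m - rho_c = 3310 - 2815 = 495
d = 3358 * 2815 / 495
= 9452770 / 495
= 19096.51 m

19096.51


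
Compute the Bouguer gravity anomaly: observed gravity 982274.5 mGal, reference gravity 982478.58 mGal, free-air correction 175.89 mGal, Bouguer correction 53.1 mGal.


BA = g_obs - g_ref + FAC - BC
= 982274.5 - 982478.58 + 175.89 - 53.1
= -81.29 mGal

-81.29


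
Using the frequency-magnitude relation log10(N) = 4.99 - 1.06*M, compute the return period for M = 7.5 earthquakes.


log10(N) = 4.99 - 1.06*7.5 = -2.96
N = 10^-2.96 = 0.001096
T = 1/N = 1/0.001096 = 912.0108 years

912.0108


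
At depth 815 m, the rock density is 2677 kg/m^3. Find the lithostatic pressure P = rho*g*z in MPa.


P = rho * g * z / 1e6
= 2677 * 9.81 * 815 / 1e6
= 21403016.55 / 1e6
= 21.403 MPa

21.403


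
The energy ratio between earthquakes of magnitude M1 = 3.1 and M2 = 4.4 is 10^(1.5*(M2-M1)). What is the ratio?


M2 - M1 = 4.4 - 3.1 = 1.3
1.5 * 1.3 = 1.95
ratio = 10^1.95 = 89.13

89.13


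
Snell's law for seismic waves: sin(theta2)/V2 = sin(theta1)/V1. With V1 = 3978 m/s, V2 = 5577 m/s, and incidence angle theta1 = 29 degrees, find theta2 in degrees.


sin(theta1) = sin(29 deg) = 0.48481
sin(theta2) = V2/V1 * sin(theta1) = 5577/3978 * 0.48481 = 0.679684
theta2 = arcsin(0.679684) = 42.819 degrees

42.819


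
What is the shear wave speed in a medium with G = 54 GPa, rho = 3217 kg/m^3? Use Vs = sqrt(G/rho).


Convert G to Pa: G = 54e9 Pa
Compute G/rho = 54e9 / 3217 = 16785825.3031
Vs = sqrt(16785825.3031) = 4097.05 m/s

4097.05


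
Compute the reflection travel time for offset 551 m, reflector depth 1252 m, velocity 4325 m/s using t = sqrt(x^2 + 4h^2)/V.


x^2 + 4h^2 = 551^2 + 4*1252^2 = 303601 + 6270016 = 6573617
sqrt(6573617) = 2563.9066
t = 2563.9066 / 4325 = 0.5928 s

0.5928


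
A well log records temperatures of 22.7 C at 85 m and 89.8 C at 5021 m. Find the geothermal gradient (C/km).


dT = 89.8 - 22.7 = 67.1 C
dz = 5021 - 85 = 4936 m
gradient = dT/dz * 1000 = 67.1/4936 * 1000 = 13.594 C/km

13.594


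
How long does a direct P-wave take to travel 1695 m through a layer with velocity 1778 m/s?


t = x / V
= 1695 / 1778
= 0.9533 s

0.9533


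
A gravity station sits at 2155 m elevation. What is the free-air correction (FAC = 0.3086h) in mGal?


FAC = 0.3086 * h
= 0.3086 * 2155
= 665.033 mGal

665.033


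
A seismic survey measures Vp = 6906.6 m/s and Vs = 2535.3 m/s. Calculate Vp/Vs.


Vp/Vs = 6906.6 / 2535.3
= 2.7242

2.7242


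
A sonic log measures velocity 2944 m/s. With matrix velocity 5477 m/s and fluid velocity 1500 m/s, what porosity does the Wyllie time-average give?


1/V - 1/Vm = 1/2944 - 1/5477 = 0.00015709
1/Vf - 1/Vm = 1/1500 - 1/5477 = 0.00048408
phi = 0.00015709 / 0.00048408 = 0.3245

0.3245


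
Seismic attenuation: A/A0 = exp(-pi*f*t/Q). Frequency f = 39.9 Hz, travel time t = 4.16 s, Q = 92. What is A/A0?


pi*f*t/Q = pi*39.9*4.16/92 = 5.66798
A/A0 = exp(-5.66798) = 0.003455

0.003455


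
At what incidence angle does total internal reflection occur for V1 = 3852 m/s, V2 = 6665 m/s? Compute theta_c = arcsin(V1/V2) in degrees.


V1/V2 = 3852/6665 = 0.577944
theta_c = arcsin(0.577944) = 35.3061 degrees

35.3061


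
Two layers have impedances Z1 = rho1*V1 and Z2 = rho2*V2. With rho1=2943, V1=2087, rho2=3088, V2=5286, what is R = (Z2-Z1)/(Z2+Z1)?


Z1 = 2943 * 2087 = 6142041
Z2 = 3088 * 5286 = 16323168
R = (16323168 - 6142041) / (16323168 + 6142041) = 10181127 / 22465209 = 0.4532

0.4532


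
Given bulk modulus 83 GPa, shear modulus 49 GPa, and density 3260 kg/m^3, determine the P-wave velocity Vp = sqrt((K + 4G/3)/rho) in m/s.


First compute the effective modulus:
K + 4G/3 = 83e9 + 4*49e9/3 = 148333333333.33 Pa
Then divide by density:
148333333333.33 / 3260 = 45501022.4949 Pa/(kg/m^3)
Take the square root:
Vp = sqrt(45501022.4949) = 6745.44 m/s

6745.44


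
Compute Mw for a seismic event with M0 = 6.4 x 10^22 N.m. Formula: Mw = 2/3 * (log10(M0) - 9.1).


log10(M0) = log10(6.4 x 10^22) = 22.8062
Mw = 2/3 * (22.8062 - 9.1)
= 2/3 * 13.7062
= 9.14

9.14


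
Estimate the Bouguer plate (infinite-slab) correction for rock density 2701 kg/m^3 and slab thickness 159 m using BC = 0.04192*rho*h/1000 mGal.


BC = 0.04192 * rho * h / 1000
= 0.04192 * 2701 * 159 / 1000
= 18.0029 mGal

18.0029


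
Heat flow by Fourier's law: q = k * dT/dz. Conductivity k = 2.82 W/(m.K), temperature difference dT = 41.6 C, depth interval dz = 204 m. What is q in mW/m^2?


q = k * dT / dz * 1000
= 2.82 * 41.6 / 204 * 1000
= 0.575059 * 1000
= 575.0588 mW/m^2

575.0588


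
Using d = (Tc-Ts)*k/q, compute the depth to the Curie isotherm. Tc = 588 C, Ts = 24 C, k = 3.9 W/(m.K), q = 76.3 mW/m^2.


T_Curie - T_surf = 588 - 24 = 564 C
Convert q to W/m^2: 76.3 mW/m^2 = 0.0763 W/m^2
d = 564 * 3.9 / 0.0763 = 28828.31 m

28828.31


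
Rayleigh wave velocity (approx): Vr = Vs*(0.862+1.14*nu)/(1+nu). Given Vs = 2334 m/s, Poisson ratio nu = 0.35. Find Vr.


Numerator factor = 0.862 + 1.14*0.35 = 1.261
Denominator = 1 + 0.35 = 1.35
Vr = 2334 * 1.261 / 1.35 = 2180.13 m/s

2180.13


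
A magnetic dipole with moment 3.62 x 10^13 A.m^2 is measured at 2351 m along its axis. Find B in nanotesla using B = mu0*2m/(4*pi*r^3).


m = 3.62 x 10^13 = 36200000000000 A.m^2
2m = 72400000000000 A.m^2
r^3 = 2351^3 = 12994449551
B = (4pi*10^-7) * 72400000000000 / (4*pi * 12994449551) * 1e9
= 90980523.24796 / 163293068987.46 * 1e9
= 557160.961 nT

557160.961


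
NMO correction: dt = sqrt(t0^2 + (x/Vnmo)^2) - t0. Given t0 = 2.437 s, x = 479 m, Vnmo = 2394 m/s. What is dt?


x/Vnmo = 479/2394 = 0.200084
(x/Vnmo)^2 = 0.040033
t0^2 = 5.938969
sqrt(5.938969 + 0.040033) = 2.4452
dt = 2.4452 - 2.437 = 0.0082

0.0082


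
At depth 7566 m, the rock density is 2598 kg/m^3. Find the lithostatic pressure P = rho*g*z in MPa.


P = rho * g * z / 1e6
= 2598 * 9.81 * 7566 / 1e6
= 192829951.08 / 1e6
= 192.83 MPa

192.83


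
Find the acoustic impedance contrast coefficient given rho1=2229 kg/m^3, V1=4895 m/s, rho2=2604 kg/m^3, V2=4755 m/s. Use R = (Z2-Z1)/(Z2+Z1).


Z1 = 2229 * 4895 = 10910955
Z2 = 2604 * 4755 = 12382020
R = (12382020 - 10910955) / (12382020 + 10910955) = 1471065 / 23292975 = 0.0632

0.0632


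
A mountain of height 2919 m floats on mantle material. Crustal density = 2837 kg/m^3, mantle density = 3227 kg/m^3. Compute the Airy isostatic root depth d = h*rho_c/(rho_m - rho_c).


rho_m - rho_c = 3227 - 2837 = 390
d = 2919 * 2837 / 390
= 8281203 / 390
= 21233.85 m

21233.85


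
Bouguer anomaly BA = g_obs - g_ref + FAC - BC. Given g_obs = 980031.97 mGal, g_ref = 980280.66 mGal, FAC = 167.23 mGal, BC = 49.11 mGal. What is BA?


BA = g_obs - g_ref + FAC - BC
= 980031.97 - 980280.66 + 167.23 - 49.11
= -130.57 mGal

-130.57


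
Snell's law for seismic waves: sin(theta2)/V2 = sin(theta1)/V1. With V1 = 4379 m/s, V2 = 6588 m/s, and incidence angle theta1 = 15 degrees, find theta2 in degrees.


sin(theta1) = sin(15 deg) = 0.258819
sin(theta2) = V2/V1 * sin(theta1) = 6588/4379 * 0.258819 = 0.389381
theta2 = arcsin(0.389381) = 22.916 degrees

22.916


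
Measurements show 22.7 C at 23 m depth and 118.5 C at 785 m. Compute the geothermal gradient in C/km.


dT = 118.5 - 22.7 = 95.8 C
dz = 785 - 23 = 762 m
gradient = dT/dz * 1000 = 95.8/762 * 1000 = 125.7218 C/km

125.7218


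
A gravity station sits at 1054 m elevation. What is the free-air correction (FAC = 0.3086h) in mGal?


FAC = 0.3086 * h
= 0.3086 * 1054
= 325.2644 mGal

325.2644


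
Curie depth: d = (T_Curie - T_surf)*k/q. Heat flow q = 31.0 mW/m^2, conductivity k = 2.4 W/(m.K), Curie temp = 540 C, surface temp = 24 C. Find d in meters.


T_Curie - T_surf = 540 - 24 = 516 C
Convert q to W/m^2: 31.0 mW/m^2 = 0.031 W/m^2
d = 516 * 2.4 / 0.031 = 39948.39 m

39948.39


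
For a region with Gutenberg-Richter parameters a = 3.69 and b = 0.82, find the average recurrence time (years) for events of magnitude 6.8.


log10(N) = 3.69 - 0.82*6.8 = -1.886
N = 10^-1.886 = 0.013002
T = 1/N = 1/0.013002 = 76.913 years

76.913


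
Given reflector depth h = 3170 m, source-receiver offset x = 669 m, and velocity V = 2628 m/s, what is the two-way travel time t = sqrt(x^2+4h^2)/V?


x^2 + 4h^2 = 669^2 + 4*3170^2 = 447561 + 40195600 = 40643161
sqrt(40643161) = 6375.1989
t = 6375.1989 / 2628 = 2.4259 s

2.4259


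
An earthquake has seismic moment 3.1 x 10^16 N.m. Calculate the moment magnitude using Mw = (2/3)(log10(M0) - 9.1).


log10(M0) = log10(3.1 x 10^16) = 16.4914
Mw = 2/3 * (16.4914 - 9.1)
= 2/3 * 7.3914
= 4.93

4.93


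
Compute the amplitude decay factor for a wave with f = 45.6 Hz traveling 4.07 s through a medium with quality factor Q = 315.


pi*f*t/Q = pi*45.6*4.07/315 = 1.850967
A/A0 = exp(-1.850967) = 0.157085

0.157085


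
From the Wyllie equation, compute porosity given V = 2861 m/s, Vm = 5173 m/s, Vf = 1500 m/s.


1/V - 1/Vm = 1/2861 - 1/5173 = 0.00015622
1/Vf - 1/Vm = 1/1500 - 1/5173 = 0.00047336
phi = 0.00015622 / 0.00047336 = 0.33

0.33


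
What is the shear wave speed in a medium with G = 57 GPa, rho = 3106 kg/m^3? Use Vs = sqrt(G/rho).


Convert G to Pa: G = 57e9 Pa
Compute G/rho = 57e9 / 3106 = 18351577.5918
Vs = sqrt(18351577.5918) = 4283.87 m/s

4283.87


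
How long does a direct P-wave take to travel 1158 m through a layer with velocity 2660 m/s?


t = x / V
= 1158 / 2660
= 0.4353 s

0.4353


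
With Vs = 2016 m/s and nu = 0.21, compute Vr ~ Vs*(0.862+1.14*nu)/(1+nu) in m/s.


Numerator factor = 0.862 + 1.14*0.21 = 1.1014
Denominator = 1 + 0.21 = 1.21
Vr = 2016 * 1.1014 / 1.21 = 1835.06 m/s

1835.06


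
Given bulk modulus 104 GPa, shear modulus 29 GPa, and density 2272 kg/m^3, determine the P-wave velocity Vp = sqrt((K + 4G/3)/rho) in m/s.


First compute the effective modulus:
K + 4G/3 = 104e9 + 4*29e9/3 = 142666666666.67 Pa
Then divide by density:
142666666666.67 / 2272 = 62793427.23 Pa/(kg/m^3)
Take the square root:
Vp = sqrt(62793427.23) = 7924.23 m/s

7924.23


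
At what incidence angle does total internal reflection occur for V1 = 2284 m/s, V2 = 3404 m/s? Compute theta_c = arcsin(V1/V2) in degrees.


V1/V2 = 2284/3404 = 0.670975
theta_c = arcsin(0.670975) = 42.1424 degrees

42.1424


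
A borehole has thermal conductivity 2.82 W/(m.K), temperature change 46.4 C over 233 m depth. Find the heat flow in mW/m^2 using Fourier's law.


q = k * dT / dz * 1000
= 2.82 * 46.4 / 233 * 1000
= 0.561579 * 1000
= 561.5794 mW/m^2

561.5794


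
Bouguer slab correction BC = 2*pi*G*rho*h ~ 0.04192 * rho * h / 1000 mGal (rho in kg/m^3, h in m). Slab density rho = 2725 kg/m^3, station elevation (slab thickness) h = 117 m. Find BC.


BC = 0.04192 * rho * h / 1000
= 0.04192 * 2725 * 117 / 1000
= 13.3651 mGal

13.3651


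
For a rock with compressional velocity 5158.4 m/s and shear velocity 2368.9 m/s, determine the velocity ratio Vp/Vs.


Vp/Vs = 5158.4 / 2368.9
= 2.1776

2.1776


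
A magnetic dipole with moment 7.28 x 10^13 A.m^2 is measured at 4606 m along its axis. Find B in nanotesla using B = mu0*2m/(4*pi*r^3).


m = 7.28 x 10^13 = 72800000000000 A.m^2
2m = 145600000000000 A.m^2
r^3 = 4606^3 = 97717377016
B = (4pi*10^-7) * 145600000000000 / (4*pi * 97717377016) * 1e9
= 182966356.14507 / 1227952775046.12 * 1e9
= 149001.1341 nT

149001.1341


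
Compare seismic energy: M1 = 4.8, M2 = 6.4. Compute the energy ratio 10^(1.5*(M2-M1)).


M2 - M1 = 6.4 - 4.8 = 1.6
1.5 * 1.6 = 2.4
ratio = 10^2.4 = 251.19

251.19


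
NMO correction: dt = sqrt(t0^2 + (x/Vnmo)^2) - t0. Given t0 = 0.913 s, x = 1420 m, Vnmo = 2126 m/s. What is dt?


x/Vnmo = 1420/2126 = 0.667921
(x/Vnmo)^2 = 0.446118
t0^2 = 0.833569
sqrt(0.833569 + 0.446118) = 1.131233
dt = 1.131233 - 0.913 = 0.218233

0.218233


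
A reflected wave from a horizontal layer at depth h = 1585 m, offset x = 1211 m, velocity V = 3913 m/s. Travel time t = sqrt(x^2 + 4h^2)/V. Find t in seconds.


x^2 + 4h^2 = 1211^2 + 4*1585^2 = 1466521 + 10048900 = 11515421
sqrt(11515421) = 3393.4379
t = 3393.4379 / 3913 = 0.8672 s

0.8672


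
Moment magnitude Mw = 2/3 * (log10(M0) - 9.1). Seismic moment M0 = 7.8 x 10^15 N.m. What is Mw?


log10(M0) = log10(7.8 x 10^15) = 15.8921
Mw = 2/3 * (15.8921 - 9.1)
= 2/3 * 6.7921
= 4.53

4.53


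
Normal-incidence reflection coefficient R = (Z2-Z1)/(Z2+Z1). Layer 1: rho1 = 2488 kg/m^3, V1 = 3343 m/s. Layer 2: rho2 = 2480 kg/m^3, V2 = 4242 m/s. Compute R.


Z1 = 2488 * 3343 = 8317384
Z2 = 2480 * 4242 = 10520160
R = (10520160 - 8317384) / (10520160 + 8317384) = 2202776 / 18837544 = 0.1169

0.1169


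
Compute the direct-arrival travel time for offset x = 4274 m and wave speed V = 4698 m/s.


t = x / V
= 4274 / 4698
= 0.9097 s

0.9097


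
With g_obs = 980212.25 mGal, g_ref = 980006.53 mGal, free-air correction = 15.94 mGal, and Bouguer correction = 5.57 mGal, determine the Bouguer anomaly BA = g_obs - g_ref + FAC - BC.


BA = g_obs - g_ref + FAC - BC
= 980212.25 - 980006.53 + 15.94 - 5.57
= 216.09 mGal

216.09


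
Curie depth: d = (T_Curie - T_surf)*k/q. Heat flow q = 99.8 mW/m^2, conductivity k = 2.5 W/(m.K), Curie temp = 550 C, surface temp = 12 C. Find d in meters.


T_Curie - T_surf = 550 - 12 = 538 C
Convert q to W/m^2: 99.8 mW/m^2 = 0.0998 W/m^2
d = 538 * 2.5 / 0.0998 = 13476.95 m

13476.95


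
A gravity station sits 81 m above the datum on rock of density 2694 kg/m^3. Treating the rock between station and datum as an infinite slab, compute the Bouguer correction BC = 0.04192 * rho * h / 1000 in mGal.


BC = 0.04192 * rho * h / 1000
= 0.04192 * 2694 * 81 / 1000
= 9.1475 mGal

9.1475


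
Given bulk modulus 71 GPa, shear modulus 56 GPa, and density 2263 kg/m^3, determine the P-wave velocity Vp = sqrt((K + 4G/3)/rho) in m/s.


First compute the effective modulus:
K + 4G/3 = 71e9 + 4*56e9/3 = 145666666666.67 Pa
Then divide by density:
145666666666.67 / 2263 = 64368831.934 Pa/(kg/m^3)
Take the square root:
Vp = sqrt(64368831.934) = 8023.02 m/s

8023.02


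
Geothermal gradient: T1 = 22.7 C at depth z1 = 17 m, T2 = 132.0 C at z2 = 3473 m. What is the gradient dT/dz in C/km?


dT = 132.0 - 22.7 = 109.3 C
dz = 3473 - 17 = 3456 m
gradient = dT/dz * 1000 = 109.3/3456 * 1000 = 31.6262 C/km

31.6262


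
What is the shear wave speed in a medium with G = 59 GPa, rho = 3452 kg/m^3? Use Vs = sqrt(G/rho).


Convert G to Pa: G = 59e9 Pa
Compute G/rho = 59e9 / 3452 = 17091541.1356
Vs = sqrt(17091541.1356) = 4134.19 m/s

4134.19


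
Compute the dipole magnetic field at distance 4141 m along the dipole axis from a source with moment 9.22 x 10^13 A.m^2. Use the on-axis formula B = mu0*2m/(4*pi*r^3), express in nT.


m = 9.22 x 10^13 = 92200000000000 A.m^2
2m = 184400000000000 A.m^2
r^3 = 4141^3 = 71009375221
B = (4pi*10^-7) * 184400000000000 / (4*pi * 71009375221) * 1e9
= 231723874.128783 / 892330126121.18 * 1e9
= 259684.0198 nT

259684.0198


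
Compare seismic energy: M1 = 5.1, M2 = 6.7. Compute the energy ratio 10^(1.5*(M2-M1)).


M2 - M1 = 6.7 - 5.1 = 1.6
1.5 * 1.6 = 2.4
ratio = 10^2.4 = 251.19

251.19


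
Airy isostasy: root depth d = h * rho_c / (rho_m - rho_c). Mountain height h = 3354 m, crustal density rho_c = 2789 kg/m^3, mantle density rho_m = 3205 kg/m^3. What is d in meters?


rho_m - rho_c = 3205 - 2789 = 416
d = 3354 * 2789 / 416
= 9354306 / 416
= 22486.31 m

22486.31


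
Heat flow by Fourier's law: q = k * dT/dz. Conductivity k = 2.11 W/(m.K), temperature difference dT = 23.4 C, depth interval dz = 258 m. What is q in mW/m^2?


q = k * dT / dz * 1000
= 2.11 * 23.4 / 258 * 1000
= 0.191372 * 1000
= 191.3721 mW/m^2

191.3721


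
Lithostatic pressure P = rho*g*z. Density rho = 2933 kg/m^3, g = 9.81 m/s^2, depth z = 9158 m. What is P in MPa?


P = rho * g * z / 1e6
= 2933 * 9.81 * 9158 / 1e6
= 263500661.34 / 1e6
= 263.5007 MPa

263.5007


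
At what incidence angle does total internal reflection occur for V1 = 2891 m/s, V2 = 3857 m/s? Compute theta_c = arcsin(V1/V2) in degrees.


V1/V2 = 2891/3857 = 0.749546
theta_c = arcsin(0.749546) = 48.5511 degrees

48.5511


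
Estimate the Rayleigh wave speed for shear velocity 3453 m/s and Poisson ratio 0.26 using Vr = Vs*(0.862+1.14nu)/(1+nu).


Numerator factor = 0.862 + 1.14*0.26 = 1.1584
Denominator = 1 + 0.26 = 1.26
Vr = 3453 * 1.1584 / 1.26 = 3174.57 m/s

3174.57


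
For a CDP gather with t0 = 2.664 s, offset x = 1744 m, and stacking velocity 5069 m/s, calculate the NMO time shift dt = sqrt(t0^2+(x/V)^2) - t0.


x/Vnmo = 1744/5069 = 0.344052
(x/Vnmo)^2 = 0.118372
t0^2 = 7.096896
sqrt(7.096896 + 0.118372) = 2.686125
dt = 2.686125 - 2.664 = 0.022125

0.022125


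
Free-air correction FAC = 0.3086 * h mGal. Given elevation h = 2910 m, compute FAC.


FAC = 0.3086 * h
= 0.3086 * 2910
= 898.026 mGal

898.026


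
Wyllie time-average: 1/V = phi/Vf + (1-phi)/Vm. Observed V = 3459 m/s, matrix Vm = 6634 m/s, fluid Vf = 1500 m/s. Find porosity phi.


1/V - 1/Vm = 1/3459 - 1/6634 = 0.00013836
1/Vf - 1/Vm = 1/1500 - 1/6634 = 0.00051593
phi = 0.00013836 / 0.00051593 = 0.2682

0.2682


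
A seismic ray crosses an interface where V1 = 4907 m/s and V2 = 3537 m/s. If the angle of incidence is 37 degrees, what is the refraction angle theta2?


sin(theta1) = sin(37 deg) = 0.601815
sin(theta2) = V2/V1 * sin(theta1) = 3537/4907 * 0.601815 = 0.433792
theta2 = arcsin(0.433792) = 25.7085 degrees

25.7085


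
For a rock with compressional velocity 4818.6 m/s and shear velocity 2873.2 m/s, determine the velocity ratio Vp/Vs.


Vp/Vs = 4818.6 / 2873.2
= 1.6771

1.6771


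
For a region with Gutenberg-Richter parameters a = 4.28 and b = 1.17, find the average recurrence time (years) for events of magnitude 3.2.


log10(N) = 4.28 - 1.17*3.2 = 0.536
N = 10^0.536 = 3.435579
T = 1/N = 1/3.435579 = 0.2911 years

0.2911


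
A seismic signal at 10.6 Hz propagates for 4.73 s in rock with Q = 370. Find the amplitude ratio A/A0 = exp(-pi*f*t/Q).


pi*f*t/Q = pi*10.6*4.73/370 = 0.425711
A/A0 = exp(-0.425711) = 0.653305

0.653305


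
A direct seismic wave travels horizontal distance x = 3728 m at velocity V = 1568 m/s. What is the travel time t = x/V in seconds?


t = x / V
= 3728 / 1568
= 2.3776 s

2.3776


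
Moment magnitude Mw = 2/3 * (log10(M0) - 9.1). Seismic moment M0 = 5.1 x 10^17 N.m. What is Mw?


log10(M0) = log10(5.1 x 10^17) = 17.7076
Mw = 2/3 * (17.7076 - 9.1)
= 2/3 * 8.6076
= 5.74

5.74


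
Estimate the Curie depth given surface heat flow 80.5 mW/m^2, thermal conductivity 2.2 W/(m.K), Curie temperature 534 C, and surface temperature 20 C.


T_Curie - T_surf = 534 - 20 = 514 C
Convert q to W/m^2: 80.5 mW/m^2 = 0.0805 W/m^2
d = 514 * 2.2 / 0.0805 = 14047.2 m

14047.2


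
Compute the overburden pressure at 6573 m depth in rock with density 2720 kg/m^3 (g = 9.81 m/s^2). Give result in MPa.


P = rho * g * z / 1e6
= 2720 * 9.81 * 6573 / 1e6
= 175388673.6 / 1e6
= 175.3887 MPa

175.3887


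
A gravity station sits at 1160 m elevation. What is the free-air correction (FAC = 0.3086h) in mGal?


FAC = 0.3086 * h
= 0.3086 * 1160
= 357.976 mGal

357.976


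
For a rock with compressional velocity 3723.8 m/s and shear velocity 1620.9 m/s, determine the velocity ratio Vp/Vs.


Vp/Vs = 3723.8 / 1620.9
= 2.2974

2.2974


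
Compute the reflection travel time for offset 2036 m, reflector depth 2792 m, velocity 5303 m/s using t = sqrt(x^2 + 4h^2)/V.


x^2 + 4h^2 = 2036^2 + 4*2792^2 = 4145296 + 31181056 = 35326352
sqrt(35326352) = 5943.5976
t = 5943.5976 / 5303 = 1.1208 s

1.1208


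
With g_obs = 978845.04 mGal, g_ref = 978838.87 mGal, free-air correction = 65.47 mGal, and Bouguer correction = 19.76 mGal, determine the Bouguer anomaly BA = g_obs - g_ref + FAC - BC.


BA = g_obs - g_ref + FAC - BC
= 978845.04 - 978838.87 + 65.47 - 19.76
= 51.88 mGal

51.88


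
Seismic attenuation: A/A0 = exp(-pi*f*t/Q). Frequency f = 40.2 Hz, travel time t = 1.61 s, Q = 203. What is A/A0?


pi*f*t/Q = pi*40.2*1.61/203 = 1.001626
A/A0 = exp(-1.001626) = 0.367282

0.367282


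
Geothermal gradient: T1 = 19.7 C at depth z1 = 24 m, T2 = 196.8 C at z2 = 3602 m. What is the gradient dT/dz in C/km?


dT = 196.8 - 19.7 = 177.1 C
dz = 3602 - 24 = 3578 m
gradient = dT/dz * 1000 = 177.1/3578 * 1000 = 49.4969 C/km

49.4969


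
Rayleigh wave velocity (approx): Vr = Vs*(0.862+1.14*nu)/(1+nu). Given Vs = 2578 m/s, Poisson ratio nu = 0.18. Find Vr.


Numerator factor = 0.862 + 1.14*0.18 = 1.0672
Denominator = 1 + 0.18 = 1.18
Vr = 2578 * 1.0672 / 1.18 = 2331.56 m/s

2331.56


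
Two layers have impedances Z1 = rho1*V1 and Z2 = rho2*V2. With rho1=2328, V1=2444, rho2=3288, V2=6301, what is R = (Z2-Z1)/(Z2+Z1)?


Z1 = 2328 * 2444 = 5689632
Z2 = 3288 * 6301 = 20717688
R = (20717688 - 5689632) / (20717688 + 5689632) = 15028056 / 26407320 = 0.5691

0.5691


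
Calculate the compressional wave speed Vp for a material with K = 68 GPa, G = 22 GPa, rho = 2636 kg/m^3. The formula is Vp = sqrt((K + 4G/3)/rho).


First compute the effective modulus:
K + 4G/3 = 68e9 + 4*22e9/3 = 97333333333.33 Pa
Then divide by density:
97333333333.33 / 2636 = 36924633.2828 Pa/(kg/m^3)
Take the square root:
Vp = sqrt(36924633.2828) = 6076.56 m/s

6076.56


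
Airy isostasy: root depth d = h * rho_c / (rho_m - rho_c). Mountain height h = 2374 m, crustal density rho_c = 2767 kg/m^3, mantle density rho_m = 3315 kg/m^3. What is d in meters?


rho_m - rho_c = 3315 - 2767 = 548
d = 2374 * 2767 / 548
= 6568858 / 548
= 11986.97 m

11986.97


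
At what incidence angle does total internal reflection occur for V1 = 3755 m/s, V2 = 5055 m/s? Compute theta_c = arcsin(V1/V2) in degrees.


V1/V2 = 3755/5055 = 0.742829
theta_c = arcsin(0.742829) = 47.973 degrees

47.973


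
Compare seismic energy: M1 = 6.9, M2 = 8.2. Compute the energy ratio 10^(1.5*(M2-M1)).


M2 - M1 = 8.2 - 6.9 = 1.3
1.5 * 1.3 = 1.95
ratio = 10^1.95 = 89.13

89.13


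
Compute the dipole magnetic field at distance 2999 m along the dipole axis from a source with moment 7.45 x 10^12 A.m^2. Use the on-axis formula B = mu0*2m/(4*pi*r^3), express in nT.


m = 7.45 x 10^12 = 7450000000000 A.m^2
2m = 14900000000000 A.m^2
r^3 = 2999^3 = 26973008999
B = (4pi*10^-7) * 14900000000000 / (4*pi * 26973008999) * 1e9
= 18723892.215395 / 338952827665.88 * 1e9
= 55240.4072 nT

55240.4072


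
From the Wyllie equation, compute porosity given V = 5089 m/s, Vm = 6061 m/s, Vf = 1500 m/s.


1/V - 1/Vm = 1/5089 - 1/6061 = 3.151e-05
1/Vf - 1/Vm = 1/1500 - 1/6061 = 0.00050168
phi = 3.151e-05 / 0.00050168 = 0.0628

0.0628


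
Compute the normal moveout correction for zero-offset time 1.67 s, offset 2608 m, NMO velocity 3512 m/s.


x/Vnmo = 2608/3512 = 0.742597
(x/Vnmo)^2 = 0.55145
t0^2 = 2.7889
sqrt(2.7889 + 0.55145) = 1.827662
dt = 1.827662 - 1.67 = 0.157662

0.157662


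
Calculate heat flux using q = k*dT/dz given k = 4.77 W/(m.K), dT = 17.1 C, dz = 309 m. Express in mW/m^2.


q = k * dT / dz * 1000
= 4.77 * 17.1 / 309 * 1000
= 0.263971 * 1000
= 263.9709 mW/m^2

263.9709


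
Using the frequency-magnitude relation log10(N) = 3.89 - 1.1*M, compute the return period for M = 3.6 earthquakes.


log10(N) = 3.89 - 1.1*3.6 = -0.07
N = 10^-0.07 = 0.851138
T = 1/N = 1/0.851138 = 1.1749 years

1.1749


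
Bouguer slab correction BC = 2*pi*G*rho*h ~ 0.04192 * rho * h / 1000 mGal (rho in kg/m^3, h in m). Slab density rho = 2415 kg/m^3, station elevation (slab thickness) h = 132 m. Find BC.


BC = 0.04192 * rho * h / 1000
= 0.04192 * 2415 * 132 / 1000
= 13.3633 mGal

13.3633


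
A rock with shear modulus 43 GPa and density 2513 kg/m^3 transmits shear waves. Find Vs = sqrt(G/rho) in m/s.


Convert G to Pa: G = 43e9 Pa
Compute G/rho = 43e9 / 2513 = 17111022.6821
Vs = sqrt(17111022.6821) = 4136.55 m/s

4136.55


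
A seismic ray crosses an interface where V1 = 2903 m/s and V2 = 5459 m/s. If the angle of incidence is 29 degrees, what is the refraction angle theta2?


sin(theta1) = sin(29 deg) = 0.48481
sin(theta2) = V2/V1 * sin(theta1) = 5459/2903 * 0.48481 = 0.911669
theta2 = arcsin(0.911669) = 65.7371 degrees

65.7371


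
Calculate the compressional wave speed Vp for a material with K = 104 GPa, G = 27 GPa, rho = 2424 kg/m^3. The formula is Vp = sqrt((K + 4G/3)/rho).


First compute the effective modulus:
K + 4G/3 = 104e9 + 4*27e9/3 = 140000000000.0 Pa
Then divide by density:
140000000000.0 / 2424 = 57755775.5776 Pa/(kg/m^3)
Take the square root:
Vp = sqrt(57755775.5776) = 7599.72 m/s

7599.72


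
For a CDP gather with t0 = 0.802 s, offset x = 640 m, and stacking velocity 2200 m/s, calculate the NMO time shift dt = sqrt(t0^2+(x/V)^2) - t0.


x/Vnmo = 640/2200 = 0.290909
(x/Vnmo)^2 = 0.084628
t0^2 = 0.643204
sqrt(0.643204 + 0.084628) = 0.853131
dt = 0.853131 - 0.802 = 0.051131

0.051131


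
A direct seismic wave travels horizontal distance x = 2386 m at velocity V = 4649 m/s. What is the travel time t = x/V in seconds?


t = x / V
= 2386 / 4649
= 0.5132 s

0.5132
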